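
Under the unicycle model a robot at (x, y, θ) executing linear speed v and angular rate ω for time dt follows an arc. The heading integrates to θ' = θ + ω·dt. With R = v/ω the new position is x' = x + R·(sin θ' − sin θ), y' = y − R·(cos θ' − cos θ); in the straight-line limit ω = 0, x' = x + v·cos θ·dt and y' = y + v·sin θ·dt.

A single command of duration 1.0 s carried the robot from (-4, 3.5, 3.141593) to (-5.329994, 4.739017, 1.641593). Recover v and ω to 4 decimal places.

Δθ = 1.641593 − 3.141593 = -1.500000
ω = Δθ/dt = -1.500000/1.0 = -1.5000
R = Δx/(sin θ' − sin θ) = -1.3333
v = R·ω = -1.3333·-1.5000 = 2.0000

v = 2.0000, ω = -1.5000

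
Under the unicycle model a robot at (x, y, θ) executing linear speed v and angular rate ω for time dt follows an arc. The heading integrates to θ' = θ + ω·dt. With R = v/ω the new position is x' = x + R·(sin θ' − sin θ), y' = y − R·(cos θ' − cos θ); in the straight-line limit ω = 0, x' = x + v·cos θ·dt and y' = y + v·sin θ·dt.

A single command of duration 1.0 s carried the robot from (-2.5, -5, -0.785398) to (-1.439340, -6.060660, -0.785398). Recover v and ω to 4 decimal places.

Δθ = -0.785398 − -0.785398 = 0.000000
ω = Δθ/dt = 0.000000/1.0 = 0.0000
ω = 0 → v = (Δx·cos θ + Δy·sin θ)/dt = 1.5000

v = 1.5000, ω = 0.0000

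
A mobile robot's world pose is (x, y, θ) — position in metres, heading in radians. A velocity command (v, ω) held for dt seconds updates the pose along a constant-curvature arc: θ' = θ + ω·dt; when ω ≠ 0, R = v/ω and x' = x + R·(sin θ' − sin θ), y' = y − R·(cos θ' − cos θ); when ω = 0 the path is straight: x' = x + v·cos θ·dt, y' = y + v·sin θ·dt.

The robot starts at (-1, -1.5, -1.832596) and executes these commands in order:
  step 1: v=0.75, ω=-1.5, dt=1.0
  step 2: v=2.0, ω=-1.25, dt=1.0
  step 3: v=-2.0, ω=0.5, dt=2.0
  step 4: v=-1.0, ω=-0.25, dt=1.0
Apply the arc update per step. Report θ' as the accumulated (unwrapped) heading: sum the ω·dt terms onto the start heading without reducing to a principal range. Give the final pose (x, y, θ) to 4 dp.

(0.2401, -4.1321, -3.8326)

step 1: θ'=-3.3326 (R=-0.5000) → pose (-1.5779, -1.8615, -3.3326)
step 2: θ'=-4.5826 (R=-1.6000) → pose (-2.8607, -0.4977, -4.5826)
step 3: θ'=-3.5826 (R=-4.0000) → pose (-0.6017, -3.5973, -3.5826)
step 4: θ'=-3.8326 (R=4.0000) → pose (0.2401, -4.1321, -3.8326)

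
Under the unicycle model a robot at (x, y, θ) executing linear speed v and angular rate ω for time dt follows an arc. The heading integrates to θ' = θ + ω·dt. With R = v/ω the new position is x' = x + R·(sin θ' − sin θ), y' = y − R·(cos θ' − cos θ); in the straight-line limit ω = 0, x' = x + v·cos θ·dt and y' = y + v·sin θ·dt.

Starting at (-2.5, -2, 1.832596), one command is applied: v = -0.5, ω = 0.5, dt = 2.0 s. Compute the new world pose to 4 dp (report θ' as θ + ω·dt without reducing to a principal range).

(-1.8382, -2.6938, 2.8326)

θ' = 1.8326 + 0.5·2.0 = 2.8326
R = v/ω = -0.5/0.5 = -1.0000
x' = -2.5 + -1.0000·(sin 2.8326 − sin 1.8326) = -1.8382
y' = -2 − -1.0000·(cos 2.8326 − cos 1.8326) = -2.6938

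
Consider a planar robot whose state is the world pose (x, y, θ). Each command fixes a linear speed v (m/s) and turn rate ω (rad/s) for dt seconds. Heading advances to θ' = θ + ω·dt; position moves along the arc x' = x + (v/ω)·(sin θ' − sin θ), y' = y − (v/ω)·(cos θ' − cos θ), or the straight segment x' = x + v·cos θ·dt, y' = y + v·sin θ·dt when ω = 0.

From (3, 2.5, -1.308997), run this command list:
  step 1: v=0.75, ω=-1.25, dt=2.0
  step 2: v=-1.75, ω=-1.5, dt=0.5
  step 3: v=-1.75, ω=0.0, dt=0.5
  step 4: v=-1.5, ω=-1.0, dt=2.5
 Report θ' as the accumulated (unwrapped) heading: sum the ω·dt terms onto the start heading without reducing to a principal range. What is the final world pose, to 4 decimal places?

(0.0808, -1.0293, -7.0590)

step 1: θ'=-3.8090 (R=-0.6000) → pose (2.0491, 1.8735, -3.8090)
step 2: θ'=-4.5590 (R=1.1667) → pose (2.4799, 1.1354, -4.5590)
step 3: θ'=-4.5590 (straight) → pose (2.6136, 0.2706, -4.5590)
step 4: θ'=-7.0590 (R=1.5000) → pose (0.0808, -1.0293, -7.0590)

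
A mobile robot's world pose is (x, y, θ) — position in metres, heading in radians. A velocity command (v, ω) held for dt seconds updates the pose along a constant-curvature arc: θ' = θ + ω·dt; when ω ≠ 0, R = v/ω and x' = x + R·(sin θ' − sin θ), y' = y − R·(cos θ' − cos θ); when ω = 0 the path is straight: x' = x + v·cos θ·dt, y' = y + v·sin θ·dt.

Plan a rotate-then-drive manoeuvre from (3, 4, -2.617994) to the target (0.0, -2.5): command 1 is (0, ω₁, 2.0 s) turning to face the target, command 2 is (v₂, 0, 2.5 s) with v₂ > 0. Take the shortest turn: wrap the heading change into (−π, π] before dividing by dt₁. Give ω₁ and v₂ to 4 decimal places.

ω₁ = 0.3074, v₂ = 2.8636

heading to target = atan2(-2.5−4, 0−3) = -2.0032
Δθ = wrap(-2.0032 − -2.6180) = 0.6148; ω₁ = Δθ/dt₁ = 0.3074
distance = √((0−3)² + (-2.5−4)²) = 7.1589; v₂ = distance/dt₂ = 2.8636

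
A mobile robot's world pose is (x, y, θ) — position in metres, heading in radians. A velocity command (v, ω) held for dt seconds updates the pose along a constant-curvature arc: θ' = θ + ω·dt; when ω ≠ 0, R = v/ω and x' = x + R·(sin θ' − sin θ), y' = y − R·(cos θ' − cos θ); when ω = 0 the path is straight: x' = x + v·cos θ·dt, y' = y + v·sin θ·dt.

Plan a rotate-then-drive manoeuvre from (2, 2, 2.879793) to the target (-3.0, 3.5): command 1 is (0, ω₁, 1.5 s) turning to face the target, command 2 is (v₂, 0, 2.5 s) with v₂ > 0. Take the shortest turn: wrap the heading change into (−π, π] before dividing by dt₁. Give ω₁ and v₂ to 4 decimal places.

heading to target = atan2(3.5−2, -3−2) = 2.8501
Δθ = wrap(2.8501 − 2.8798) = -0.0297; ω₁ = Δθ/dt₁ = -0.0198
distance = √((-3−2)² + (3.5−2)²) = 5.2202; v₂ = distance/dt₂ = 2.0881

ω₁ = -0.0198, v₂ = 2.0881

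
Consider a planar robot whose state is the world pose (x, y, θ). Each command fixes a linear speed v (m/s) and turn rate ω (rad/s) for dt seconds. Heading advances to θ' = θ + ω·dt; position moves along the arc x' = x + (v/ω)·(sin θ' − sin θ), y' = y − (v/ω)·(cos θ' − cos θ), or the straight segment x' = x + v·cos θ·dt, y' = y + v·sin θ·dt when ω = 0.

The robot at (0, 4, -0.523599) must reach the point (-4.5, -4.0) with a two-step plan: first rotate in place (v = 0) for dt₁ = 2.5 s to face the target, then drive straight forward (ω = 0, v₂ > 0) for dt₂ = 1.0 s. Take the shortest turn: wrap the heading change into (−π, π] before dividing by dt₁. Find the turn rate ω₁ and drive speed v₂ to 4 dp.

heading to target = atan2(-4−4, -4.5−0) = -2.0832
Δθ = wrap(-2.0832 − -0.5236) = -1.5596; ω₁ = Δθ/dt₁ = -0.6238
distance = √((-4.5−0)² + (-4−4)²) = 9.1788; v₂ = distance/dt₂ = 9.1788

ω₁ = -0.6238, v₂ = 9.1788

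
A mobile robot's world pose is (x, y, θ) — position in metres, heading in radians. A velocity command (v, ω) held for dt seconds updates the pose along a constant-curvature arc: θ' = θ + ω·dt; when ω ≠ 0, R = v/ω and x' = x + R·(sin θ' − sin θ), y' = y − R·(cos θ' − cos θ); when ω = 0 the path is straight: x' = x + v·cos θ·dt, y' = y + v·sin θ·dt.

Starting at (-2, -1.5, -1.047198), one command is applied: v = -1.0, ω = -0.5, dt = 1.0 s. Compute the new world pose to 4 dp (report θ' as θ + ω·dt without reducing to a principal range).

(-2.2674, -0.5472, -1.5472)

θ' = -1.0472 + -0.5·1.0 = -1.5472
R = v/ω = -1.0/-0.5 = 2.0000
x' = -2 + 2.0000·(sin -1.5472 − sin -1.0472) = -2.2674
y' = -1.5 − 2.0000·(cos -1.5472 − cos -1.0472) = -0.5472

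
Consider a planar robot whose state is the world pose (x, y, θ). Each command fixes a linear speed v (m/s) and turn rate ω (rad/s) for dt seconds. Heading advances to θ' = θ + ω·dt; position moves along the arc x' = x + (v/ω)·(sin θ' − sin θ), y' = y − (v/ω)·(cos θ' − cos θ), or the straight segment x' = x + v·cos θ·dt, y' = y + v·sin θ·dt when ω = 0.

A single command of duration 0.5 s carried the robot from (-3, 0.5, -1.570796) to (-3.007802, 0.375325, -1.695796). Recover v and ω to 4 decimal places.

Δθ = -1.695796 − -1.570796 = -0.125000
ω = Δθ/dt = -0.125000/0.5 = -0.2500
R = −Δy/(cos θ' − cos θ) = -1.0000
v = R·ω = -1.0000·-0.2500 = 0.2500

v = 0.2500, ω = -0.2500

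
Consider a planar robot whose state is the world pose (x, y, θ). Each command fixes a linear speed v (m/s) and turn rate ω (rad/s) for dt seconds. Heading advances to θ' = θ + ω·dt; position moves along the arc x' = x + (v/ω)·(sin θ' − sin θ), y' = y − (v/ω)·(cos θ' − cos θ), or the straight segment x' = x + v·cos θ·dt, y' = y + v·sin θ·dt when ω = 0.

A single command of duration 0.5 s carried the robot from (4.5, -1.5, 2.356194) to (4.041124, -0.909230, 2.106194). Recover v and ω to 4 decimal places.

v = 1.5000, ω = -0.5000

Δθ = 2.106194 − 2.356194 = -0.250000
ω = Δθ/dt = -0.250000/0.5 = -0.5000
R = −Δy/(cos θ' − cos θ) = -3.0000
v = R·ω = -3.0000·-0.5000 = 1.5000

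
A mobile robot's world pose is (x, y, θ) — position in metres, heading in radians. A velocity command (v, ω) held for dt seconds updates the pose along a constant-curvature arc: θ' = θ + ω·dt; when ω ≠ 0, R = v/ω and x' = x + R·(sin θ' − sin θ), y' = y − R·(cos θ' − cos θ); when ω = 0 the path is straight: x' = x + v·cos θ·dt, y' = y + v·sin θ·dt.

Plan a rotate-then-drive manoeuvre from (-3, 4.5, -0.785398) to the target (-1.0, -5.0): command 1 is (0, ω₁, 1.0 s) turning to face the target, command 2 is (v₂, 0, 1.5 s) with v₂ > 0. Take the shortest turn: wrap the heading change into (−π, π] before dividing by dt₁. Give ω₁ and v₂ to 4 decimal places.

ω₁ = -0.5779, v₂ = 6.4722

heading to target = atan2(-5−4.5, -1−-3) = -1.3633
Δθ = wrap(-1.3633 − -0.7854) = -0.5779; ω₁ = Δθ/dt₁ = -0.5779
distance = √((-1−-3)² + (-5−4.5)²) = 9.7082; v₂ = distance/dt₂ = 6.4722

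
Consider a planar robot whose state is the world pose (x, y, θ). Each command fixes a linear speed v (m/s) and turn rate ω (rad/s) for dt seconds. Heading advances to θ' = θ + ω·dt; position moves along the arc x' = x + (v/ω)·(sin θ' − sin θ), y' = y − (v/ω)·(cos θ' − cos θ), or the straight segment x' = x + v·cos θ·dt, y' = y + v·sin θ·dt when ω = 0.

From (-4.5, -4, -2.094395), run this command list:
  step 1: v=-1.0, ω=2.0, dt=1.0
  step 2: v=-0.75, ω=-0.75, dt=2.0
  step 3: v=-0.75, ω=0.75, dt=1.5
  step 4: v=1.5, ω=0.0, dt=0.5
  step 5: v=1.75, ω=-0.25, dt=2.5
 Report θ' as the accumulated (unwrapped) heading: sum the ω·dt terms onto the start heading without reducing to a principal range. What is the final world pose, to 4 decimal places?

step 1: θ'=-0.0944 (R=-0.5000) → pose (-4.8859, -3.2522, -0.0944)
step 2: θ'=-1.5944 (R=1.0000) → pose (-5.7914, -2.2331, -1.5944)
step 3: θ'=-0.4694 (R=-1.0000) → pose (-6.3387, -1.3176, -0.4694)
step 4: θ'=-0.4694 (straight) → pose (-5.6698, -1.6569, -0.4694)
step 5: θ'=-1.0944 (R=-7.0000) → pose (-2.6157, -4.6897, -1.0944)

(-2.6157, -4.6897, -1.0944)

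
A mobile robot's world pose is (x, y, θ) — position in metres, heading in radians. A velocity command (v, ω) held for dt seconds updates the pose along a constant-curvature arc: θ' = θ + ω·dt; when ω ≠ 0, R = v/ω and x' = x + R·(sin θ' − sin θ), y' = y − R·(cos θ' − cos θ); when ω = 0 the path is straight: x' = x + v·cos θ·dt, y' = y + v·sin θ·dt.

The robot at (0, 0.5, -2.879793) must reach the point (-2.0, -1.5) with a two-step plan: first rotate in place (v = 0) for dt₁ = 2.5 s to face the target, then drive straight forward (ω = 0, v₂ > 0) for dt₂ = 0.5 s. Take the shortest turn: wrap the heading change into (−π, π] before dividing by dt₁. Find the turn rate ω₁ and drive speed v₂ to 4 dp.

ω₁ = 0.2094, v₂ = 5.6569

heading to target = atan2(-1.5−0.5, -2−0) = -2.3562
Δθ = wrap(-2.3562 − -2.8798) = 0.5236; ω₁ = Δθ/dt₁ = 0.2094
distance = √((-2−0)² + (-1.5−0.5)²) = 2.8284; v₂ = distance/dt₂ = 5.6569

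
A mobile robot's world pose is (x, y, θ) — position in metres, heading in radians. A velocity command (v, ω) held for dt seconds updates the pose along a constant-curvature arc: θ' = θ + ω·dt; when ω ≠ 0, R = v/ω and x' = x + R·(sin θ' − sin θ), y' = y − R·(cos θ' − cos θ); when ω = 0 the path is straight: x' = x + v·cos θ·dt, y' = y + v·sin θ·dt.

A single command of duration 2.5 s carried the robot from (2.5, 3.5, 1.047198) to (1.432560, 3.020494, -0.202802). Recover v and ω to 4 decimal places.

Δθ = -0.202802 − 1.047198 = -1.250000
ω = Δθ/dt = -1.250000/2.5 = -0.5000
R = Δx/(sin θ' − sin θ) = 1.0000
v = R·ω = 1.0000·-0.5000 = -0.5000

v = -0.5000, ω = -0.5000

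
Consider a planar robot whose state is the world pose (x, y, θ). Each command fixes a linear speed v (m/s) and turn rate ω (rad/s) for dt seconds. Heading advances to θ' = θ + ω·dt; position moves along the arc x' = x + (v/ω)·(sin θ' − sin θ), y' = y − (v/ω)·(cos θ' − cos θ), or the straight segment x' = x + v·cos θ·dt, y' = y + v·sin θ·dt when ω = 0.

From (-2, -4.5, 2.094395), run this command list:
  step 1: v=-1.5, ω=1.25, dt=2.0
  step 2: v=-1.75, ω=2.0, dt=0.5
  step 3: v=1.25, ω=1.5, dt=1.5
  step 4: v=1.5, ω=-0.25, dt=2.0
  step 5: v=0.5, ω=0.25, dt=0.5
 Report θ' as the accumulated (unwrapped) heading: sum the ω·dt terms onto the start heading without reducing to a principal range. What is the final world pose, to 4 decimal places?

(2.1512, 0.4673, 7.4694)

step 1: θ'=4.5944 (R=-1.2000) → pose (0.2309, -4.0413, 4.5944)
step 2: θ'=5.5944 (R=-0.8750) → pose (-0.0819, -3.2627, 5.5944)
step 3: θ'=7.8444 (R=0.8333) → pose (1.2811, -2.6274, 7.8444)
step 4: θ'=7.3444 (R=-6.0000) → pose (2.0431, 0.2420, 7.3444)
step 5: θ'=7.4694 (R=2.0000) → pose (2.1512, 0.4673, 7.4694)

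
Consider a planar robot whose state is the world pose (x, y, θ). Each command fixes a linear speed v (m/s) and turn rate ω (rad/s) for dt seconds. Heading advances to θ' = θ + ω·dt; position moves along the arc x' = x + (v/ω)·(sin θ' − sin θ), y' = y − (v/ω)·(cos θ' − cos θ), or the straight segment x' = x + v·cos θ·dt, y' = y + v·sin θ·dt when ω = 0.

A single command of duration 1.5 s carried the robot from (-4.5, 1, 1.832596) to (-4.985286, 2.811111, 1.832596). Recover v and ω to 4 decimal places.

Δθ = 1.832596 − 1.832596 = 0.000000
ω = Δθ/dt = 0.000000/1.5 = 0.0000
ω = 0 → v = (Δx·cos θ + Δy·sin θ)/dt = 1.2500

v = 1.2500, ω = 0.0000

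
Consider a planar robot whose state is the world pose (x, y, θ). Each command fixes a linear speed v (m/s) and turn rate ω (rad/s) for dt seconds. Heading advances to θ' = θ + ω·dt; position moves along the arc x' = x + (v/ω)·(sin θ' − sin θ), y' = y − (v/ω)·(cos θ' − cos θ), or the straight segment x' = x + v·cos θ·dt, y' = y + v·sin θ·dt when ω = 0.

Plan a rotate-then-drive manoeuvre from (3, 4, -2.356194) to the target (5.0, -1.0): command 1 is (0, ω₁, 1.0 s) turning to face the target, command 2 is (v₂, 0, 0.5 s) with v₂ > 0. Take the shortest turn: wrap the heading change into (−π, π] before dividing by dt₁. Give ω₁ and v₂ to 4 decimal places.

ω₁ = 1.1659, v₂ = 10.7703

heading to target = atan2(-1−4, 5−3) = -1.1903
Δθ = wrap(-1.1903 − -2.3562) = 1.1659; ω₁ = Δθ/dt₁ = 1.1659
distance = √((5−3)² + (-1−4)²) = 5.3852; v₂ = distance/dt₂ = 10.7703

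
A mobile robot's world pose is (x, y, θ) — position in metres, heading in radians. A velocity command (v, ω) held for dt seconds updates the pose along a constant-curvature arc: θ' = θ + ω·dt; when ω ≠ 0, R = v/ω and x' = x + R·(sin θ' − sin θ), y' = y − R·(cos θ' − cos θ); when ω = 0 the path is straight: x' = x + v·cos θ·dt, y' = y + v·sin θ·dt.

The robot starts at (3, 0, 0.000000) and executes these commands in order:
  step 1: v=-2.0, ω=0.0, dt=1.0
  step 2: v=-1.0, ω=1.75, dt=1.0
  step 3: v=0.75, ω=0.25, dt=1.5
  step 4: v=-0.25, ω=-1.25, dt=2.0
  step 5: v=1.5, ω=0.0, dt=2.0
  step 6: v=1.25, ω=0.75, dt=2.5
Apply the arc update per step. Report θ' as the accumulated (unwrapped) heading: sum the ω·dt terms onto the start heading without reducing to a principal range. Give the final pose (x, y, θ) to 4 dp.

(4.8579, 0.4136, 1.5000)

step 1: θ'=0.0000 (straight) → pose (1.0000, 0.0000, 0.0000)
step 2: θ'=1.7500 (R=-0.5714) → pose (0.4377, -0.6733, 1.7500)
step 3: θ'=2.1250 (R=3.0000) → pose (0.0367, 0.3708, 2.1250)
step 4: θ'=-0.3750 (R=0.2000) → pose (-0.2066, 0.0794, -0.3750)
step 5: θ'=-0.3750 (straight) → pose (2.5849, -1.0194, -0.3750)
step 6: θ'=1.5000 (R=1.6667) → pose (4.8579, 0.4136, 1.5000)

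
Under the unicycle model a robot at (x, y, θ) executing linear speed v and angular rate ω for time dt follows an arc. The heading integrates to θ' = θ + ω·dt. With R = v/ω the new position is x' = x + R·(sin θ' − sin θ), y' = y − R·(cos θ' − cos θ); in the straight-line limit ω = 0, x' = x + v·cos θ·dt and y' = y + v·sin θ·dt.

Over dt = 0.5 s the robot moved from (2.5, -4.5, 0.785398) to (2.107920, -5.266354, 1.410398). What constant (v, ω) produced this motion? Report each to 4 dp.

Δθ = 1.410398 − 0.785398 = 0.625000
ω = Δθ/dt = 0.625000/0.5 = 1.2500
R = −Δy/(cos θ' − cos θ) = -1.4000
v = R·ω = -1.4000·1.2500 = -1.7500

v = -1.7500, ω = 1.2500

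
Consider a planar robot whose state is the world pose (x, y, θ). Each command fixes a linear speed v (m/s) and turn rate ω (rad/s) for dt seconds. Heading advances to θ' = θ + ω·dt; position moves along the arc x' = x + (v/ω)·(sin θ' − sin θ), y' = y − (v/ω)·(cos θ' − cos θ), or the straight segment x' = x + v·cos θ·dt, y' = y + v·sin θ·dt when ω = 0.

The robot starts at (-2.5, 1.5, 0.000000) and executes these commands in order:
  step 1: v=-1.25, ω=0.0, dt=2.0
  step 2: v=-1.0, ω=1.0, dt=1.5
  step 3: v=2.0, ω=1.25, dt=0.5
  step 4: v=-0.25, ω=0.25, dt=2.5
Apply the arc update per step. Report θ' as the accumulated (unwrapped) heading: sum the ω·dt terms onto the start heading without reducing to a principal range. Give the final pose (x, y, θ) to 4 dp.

(-5.7643, 1.1279, 2.7500)

step 1: θ'=0.0000 (straight) → pose (-5.0000, 1.5000, 0.0000)
step 2: θ'=1.5000 (R=-1.0000) → pose (-5.9975, 0.5707, 1.5000)
step 3: θ'=2.1250 (R=1.6000) → pose (-6.2330, 1.5259, 2.1250)
step 4: θ'=2.7500 (R=-1.0000) → pose (-5.7643, 1.1279, 2.7500)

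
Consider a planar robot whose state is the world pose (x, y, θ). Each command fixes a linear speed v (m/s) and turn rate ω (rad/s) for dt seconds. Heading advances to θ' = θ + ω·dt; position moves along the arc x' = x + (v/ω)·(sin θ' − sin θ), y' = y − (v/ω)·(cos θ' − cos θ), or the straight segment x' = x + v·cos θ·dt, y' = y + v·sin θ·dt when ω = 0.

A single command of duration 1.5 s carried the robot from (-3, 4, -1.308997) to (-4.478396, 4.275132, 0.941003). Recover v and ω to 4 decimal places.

Δθ = 0.941003 − -1.308997 = 2.250000
ω = Δθ/dt = 2.250000/1.5 = 1.5000
R = Δx/(sin θ' − sin θ) = -0.8333
v = R·ω = -0.8333·1.5000 = -1.2500

v = -1.2500, ω = 1.5000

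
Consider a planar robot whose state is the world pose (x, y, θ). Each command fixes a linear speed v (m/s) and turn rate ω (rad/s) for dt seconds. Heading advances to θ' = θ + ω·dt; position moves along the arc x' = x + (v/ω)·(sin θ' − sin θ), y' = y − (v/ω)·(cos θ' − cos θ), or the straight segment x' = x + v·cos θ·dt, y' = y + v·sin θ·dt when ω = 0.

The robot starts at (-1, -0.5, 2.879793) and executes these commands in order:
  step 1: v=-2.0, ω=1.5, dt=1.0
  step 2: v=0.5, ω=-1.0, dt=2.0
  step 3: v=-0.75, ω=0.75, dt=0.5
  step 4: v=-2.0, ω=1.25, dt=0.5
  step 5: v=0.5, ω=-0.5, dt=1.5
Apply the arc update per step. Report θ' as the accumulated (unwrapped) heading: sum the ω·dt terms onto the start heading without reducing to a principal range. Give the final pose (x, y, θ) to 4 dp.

step 1: θ'=4.3798 (R=-1.3333) → pose (0.6054, 0.3526, 4.3798)
step 2: θ'=2.3798 (R=-0.5000) → pose (-0.2124, 0.1540, 2.3798)
step 3: θ'=2.7548 (R=-1.0000) → pose (0.1006, -0.0485, 2.7548)
step 4: θ'=3.3798 (R=-1.6000) → pose (1.0817, -0.1215, 3.3798)
step 5: θ'=2.6298 (R=-1.0000) → pose (0.3560, -0.0216, 2.6298)

(0.3560, -0.0216, 2.6298)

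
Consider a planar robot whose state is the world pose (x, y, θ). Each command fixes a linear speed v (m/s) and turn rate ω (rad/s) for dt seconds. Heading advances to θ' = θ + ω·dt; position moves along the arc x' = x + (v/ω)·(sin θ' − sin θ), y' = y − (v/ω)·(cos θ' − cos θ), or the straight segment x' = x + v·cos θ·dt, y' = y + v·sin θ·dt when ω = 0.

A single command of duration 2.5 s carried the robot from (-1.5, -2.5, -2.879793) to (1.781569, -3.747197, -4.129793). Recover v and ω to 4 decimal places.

Δθ = -4.129793 − -2.879793 = -1.250000
ω = Δθ/dt = -1.250000/2.5 = -0.5000
R = Δx/(sin θ' − sin θ) = 3.0000
v = R·ω = 3.0000·-0.5000 = -1.5000

v = -1.5000, ω = -0.5000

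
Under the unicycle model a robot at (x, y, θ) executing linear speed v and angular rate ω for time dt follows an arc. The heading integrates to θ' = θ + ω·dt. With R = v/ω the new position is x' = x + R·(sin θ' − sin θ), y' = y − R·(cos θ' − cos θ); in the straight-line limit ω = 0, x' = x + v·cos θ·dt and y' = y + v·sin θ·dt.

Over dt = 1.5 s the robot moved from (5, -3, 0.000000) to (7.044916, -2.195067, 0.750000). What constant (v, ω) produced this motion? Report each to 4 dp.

Δθ = 0.750000 − 0.000000 = 0.750000
ω = Δθ/dt = 0.750000/1.5 = 0.5000
R = Δx/(sin θ' − sin θ) = 3.0000
v = R·ω = 3.0000·0.5000 = 1.5000

v = 1.5000, ω = 0.5000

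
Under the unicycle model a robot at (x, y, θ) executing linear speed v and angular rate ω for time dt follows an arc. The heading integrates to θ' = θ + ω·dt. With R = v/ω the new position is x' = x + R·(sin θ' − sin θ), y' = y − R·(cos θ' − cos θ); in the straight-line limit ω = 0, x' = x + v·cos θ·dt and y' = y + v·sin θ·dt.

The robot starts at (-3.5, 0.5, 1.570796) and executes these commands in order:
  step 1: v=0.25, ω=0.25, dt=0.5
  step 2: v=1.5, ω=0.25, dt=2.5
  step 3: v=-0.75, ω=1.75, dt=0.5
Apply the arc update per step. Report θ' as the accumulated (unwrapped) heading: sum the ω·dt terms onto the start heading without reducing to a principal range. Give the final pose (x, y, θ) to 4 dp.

step 1: θ'=1.6958 (R=1.0000) → pose (-3.5078, 0.6247, 1.6958)
step 2: θ'=2.3208 (R=6.0000) → pose (-5.0709, 3.9665, 2.3208)
step 3: θ'=3.1958 (R=-0.4286) → pose (-4.7341, 3.8306, 3.1958)

(-4.7341, 3.8306, 3.1958)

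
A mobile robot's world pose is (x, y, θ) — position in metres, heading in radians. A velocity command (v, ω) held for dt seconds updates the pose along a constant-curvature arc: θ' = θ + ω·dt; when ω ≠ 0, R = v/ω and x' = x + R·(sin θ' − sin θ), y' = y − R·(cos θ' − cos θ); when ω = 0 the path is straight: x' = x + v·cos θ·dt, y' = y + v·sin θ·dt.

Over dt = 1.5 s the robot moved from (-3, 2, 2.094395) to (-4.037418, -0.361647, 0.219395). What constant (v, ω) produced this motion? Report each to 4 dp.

Δθ = 0.219395 − 2.094395 = -1.875000
ω = Δθ/dt = -1.875000/1.5 = -1.2500
R = −Δy/(cos θ' − cos θ) = 1.6000
v = R·ω = 1.6000·-1.2500 = -2.0000

v = -2.0000, ω = -1.2500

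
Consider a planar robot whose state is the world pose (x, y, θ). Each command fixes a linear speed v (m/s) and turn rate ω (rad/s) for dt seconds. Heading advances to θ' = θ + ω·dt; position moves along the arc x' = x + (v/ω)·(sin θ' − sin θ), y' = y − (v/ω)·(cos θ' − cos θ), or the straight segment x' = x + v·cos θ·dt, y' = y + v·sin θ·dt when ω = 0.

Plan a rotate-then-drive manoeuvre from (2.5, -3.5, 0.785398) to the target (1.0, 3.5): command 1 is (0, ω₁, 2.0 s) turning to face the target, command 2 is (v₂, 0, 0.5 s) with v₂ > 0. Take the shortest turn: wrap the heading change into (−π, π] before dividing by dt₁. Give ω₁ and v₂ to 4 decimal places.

ω₁ = 0.4982, v₂ = 14.3178

heading to target = atan2(3.5−-3.5, 1−2.5) = 1.7819
Δθ = wrap(1.7819 − 0.7854) = 0.9965; ω₁ = Δθ/dt₁ = 0.4982
distance = √((1−2.5)² + (3.5−-3.5)²) = 7.1589; v₂ = distance/dt₂ = 14.3178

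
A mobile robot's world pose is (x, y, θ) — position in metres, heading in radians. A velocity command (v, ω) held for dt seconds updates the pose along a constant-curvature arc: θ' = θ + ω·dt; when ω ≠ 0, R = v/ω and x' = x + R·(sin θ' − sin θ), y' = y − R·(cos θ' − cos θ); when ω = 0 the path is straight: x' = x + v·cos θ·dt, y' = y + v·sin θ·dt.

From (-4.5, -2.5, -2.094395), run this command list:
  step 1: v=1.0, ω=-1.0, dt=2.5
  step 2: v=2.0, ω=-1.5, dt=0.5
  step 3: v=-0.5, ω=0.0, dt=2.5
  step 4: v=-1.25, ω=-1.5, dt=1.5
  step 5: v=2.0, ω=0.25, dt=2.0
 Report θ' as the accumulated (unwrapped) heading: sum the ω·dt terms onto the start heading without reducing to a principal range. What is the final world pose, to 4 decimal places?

(-6.3960, -5.3588, -7.0944)

step 1: θ'=-4.5944 (R=-1.0000) → pose (-6.3591, -2.1177, -4.5944)
step 2: θ'=-5.3444 (R=-1.3333) → pose (-6.1108, -1.1731, -5.3444)
step 3: θ'=-5.3444 (straight) → pose (-6.8493, -2.1816, -5.3444)
step 4: θ'=-7.5944 (R=0.8333) → pose (-8.3270, -1.9032, -7.5944)
step 5: θ'=-7.0944 (R=8.0000) → pose (-6.3960, -5.3588, -7.0944)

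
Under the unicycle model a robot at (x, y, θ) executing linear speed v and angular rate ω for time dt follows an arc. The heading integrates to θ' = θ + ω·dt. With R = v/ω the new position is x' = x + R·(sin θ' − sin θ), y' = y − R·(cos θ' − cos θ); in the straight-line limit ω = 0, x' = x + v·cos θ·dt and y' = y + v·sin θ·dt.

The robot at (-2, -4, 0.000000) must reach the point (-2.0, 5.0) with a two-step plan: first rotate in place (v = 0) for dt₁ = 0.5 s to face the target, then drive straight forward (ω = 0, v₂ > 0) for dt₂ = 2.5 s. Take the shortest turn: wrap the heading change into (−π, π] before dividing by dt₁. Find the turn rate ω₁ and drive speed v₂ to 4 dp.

heading to target = atan2(5−-4, -2−-2) = 1.5708
Δθ = wrap(1.5708 − 0.0000) = 1.5708; ω₁ = Δθ/dt₁ = 3.1416
distance = √((-2−-2)² + (5−-4)²) = 9.0000; v₂ = distance/dt₂ = 3.6000

ω₁ = 3.1416, v₂ = 3.6000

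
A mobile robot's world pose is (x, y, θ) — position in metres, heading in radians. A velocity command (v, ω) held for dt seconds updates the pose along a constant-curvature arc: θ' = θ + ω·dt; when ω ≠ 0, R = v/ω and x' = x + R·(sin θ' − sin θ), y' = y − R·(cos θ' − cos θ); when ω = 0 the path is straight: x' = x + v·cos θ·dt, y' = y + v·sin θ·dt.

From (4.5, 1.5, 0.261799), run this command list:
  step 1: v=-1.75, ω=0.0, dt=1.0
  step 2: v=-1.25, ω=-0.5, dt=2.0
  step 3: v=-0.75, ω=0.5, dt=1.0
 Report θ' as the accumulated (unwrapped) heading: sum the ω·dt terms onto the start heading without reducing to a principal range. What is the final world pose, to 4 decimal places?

(-0.1753, 1.9608, -0.2382)

step 1: θ'=0.2618 (straight) → pose (2.8096, 1.0471, 0.2618)
step 2: θ'=-0.7382 (R=2.5000) → pose (0.4802, 1.6127, -0.7382)
step 3: θ'=-0.2382 (R=-1.5000) → pose (-0.1753, 1.9608, -0.2382)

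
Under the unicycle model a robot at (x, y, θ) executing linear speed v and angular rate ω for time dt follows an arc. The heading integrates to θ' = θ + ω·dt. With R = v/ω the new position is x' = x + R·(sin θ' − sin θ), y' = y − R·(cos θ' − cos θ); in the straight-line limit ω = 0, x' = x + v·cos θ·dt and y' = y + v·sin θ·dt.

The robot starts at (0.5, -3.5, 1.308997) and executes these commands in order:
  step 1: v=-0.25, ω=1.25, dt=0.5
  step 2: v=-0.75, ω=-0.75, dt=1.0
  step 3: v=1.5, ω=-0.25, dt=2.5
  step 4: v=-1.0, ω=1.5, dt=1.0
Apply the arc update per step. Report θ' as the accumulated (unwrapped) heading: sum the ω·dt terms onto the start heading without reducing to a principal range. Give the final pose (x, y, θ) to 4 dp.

step 1: θ'=1.9340 (R=-0.2000) → pose (0.5062, -3.6228, 1.9340)
step 2: θ'=1.1840 (R=1.0000) → pose (0.4976, -4.3553, 1.1840)
step 3: θ'=0.5590 (R=-6.0000) → pose (2.8723, -1.5319, 0.5590)
step 4: θ'=2.0590 (R=-0.6667) → pose (2.6371, -2.4098, 2.0590)

(2.6371, -2.4098, 2.0590)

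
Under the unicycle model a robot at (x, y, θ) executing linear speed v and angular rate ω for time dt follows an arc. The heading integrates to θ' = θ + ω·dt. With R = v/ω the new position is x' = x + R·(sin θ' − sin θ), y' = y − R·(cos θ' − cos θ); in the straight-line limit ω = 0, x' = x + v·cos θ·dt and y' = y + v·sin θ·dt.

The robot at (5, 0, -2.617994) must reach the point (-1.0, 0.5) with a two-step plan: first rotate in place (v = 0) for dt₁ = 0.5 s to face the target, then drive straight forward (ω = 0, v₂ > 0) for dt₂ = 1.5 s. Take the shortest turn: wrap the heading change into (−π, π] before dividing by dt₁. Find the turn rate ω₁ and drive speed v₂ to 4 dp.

heading to target = atan2(0.5−0, -1−5) = 3.0585
Δθ = wrap(3.0585 − -2.6180) = -0.6067; ω₁ = Δθ/dt₁ = -1.2135
distance = √((-1−5)² + (0.5−0)²) = 6.0208; v₂ = distance/dt₂ = 4.0139

ω₁ = -1.2135, v₂ = 4.0139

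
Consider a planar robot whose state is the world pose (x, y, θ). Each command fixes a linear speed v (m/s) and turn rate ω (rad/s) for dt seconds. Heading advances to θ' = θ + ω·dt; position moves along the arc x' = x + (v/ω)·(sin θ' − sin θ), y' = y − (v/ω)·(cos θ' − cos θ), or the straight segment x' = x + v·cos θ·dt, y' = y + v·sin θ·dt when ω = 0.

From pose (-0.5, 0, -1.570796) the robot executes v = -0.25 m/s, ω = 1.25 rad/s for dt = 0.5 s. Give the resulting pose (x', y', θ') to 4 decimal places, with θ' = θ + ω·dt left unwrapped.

θ' = -1.5708 + 1.25·0.5 = -0.9458
R = v/ω = -0.25/1.25 = -0.2000
x' = -0.5 + -0.2000·(sin -0.9458 − sin -1.5708) = -0.5378
y' = 0 − -0.2000·(cos -0.9458 − cos -1.5708) = 0.1170

(-0.5378, 0.1170, -0.9458)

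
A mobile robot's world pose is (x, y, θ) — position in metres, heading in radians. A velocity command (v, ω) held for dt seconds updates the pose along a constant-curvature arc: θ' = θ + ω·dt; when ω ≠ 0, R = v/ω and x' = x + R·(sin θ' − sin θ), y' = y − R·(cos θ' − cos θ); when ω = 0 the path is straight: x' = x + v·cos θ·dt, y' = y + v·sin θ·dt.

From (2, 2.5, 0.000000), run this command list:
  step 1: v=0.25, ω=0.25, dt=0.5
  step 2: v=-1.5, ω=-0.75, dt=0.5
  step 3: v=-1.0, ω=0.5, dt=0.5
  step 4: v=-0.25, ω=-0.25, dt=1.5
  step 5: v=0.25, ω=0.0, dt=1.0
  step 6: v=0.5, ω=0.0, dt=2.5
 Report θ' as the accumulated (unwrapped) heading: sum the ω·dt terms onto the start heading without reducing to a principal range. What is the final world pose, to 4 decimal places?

step 1: θ'=0.1250 (R=1.0000) → pose (2.1247, 2.5078, 0.1250)
step 2: θ'=-0.2500 (R=2.0000) → pose (1.3805, 2.5544, -0.2500)
step 3: θ'=0.0000 (R=-2.0000) → pose (0.8857, 2.6165, 0.0000)
step 4: θ'=-0.3750 (R=1.0000) → pose (0.5194, 2.6860, -0.3750)
step 5: θ'=-0.3750 (straight) → pose (0.7521, 2.5945, -0.3750)
step 6: θ'=-0.3750 (straight) → pose (1.9152, 2.1366, -0.3750)

(1.9152, 2.1366, -0.3750)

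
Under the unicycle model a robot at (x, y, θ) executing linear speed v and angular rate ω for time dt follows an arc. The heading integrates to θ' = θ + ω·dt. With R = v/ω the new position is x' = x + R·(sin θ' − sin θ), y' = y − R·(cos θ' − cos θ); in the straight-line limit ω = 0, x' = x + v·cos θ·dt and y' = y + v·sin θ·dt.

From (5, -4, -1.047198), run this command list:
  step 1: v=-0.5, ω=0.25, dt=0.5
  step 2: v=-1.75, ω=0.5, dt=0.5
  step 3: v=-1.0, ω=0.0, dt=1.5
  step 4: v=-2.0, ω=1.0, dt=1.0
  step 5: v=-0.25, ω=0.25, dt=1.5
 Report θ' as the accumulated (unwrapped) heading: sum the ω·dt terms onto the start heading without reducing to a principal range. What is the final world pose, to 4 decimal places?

(0.8646, -2.0886, 0.7028)

step 1: θ'=-0.9222 (R=-2.0000) → pose (4.8618, -3.7919, -0.9222)
step 2: θ'=-0.6722 (R=-3.5000) → pose (4.2520, -3.1675, -0.6722)
step 3: θ'=-0.6722 (straight) → pose (3.0783, -2.2335, -0.6722)
step 4: θ'=0.3278 (R=-2.0000) → pose (1.1890, -1.9049, 0.3278)
step 5: θ'=0.7028 (R=-1.0000) → pose (0.8646, -2.0886, 0.7028)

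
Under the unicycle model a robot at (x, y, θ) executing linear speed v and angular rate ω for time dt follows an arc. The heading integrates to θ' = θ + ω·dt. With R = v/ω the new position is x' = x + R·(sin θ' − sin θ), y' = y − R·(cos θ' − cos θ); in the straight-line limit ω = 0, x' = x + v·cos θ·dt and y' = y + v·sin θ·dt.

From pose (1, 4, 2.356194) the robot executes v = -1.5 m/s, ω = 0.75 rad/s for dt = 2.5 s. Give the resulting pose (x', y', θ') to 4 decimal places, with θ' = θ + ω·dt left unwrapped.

θ' = 2.3562 + 0.75·2.5 = 4.2312
R = v/ω = -1.5/0.75 = -2.0000
x' = 1 + -2.0000·(sin 4.2312 − sin 2.3562) = 4.1871
y' = 4 − -2.0000·(cos 4.2312 − cos 2.3562) = 4.4885

(4.1871, 4.4885, 4.2312)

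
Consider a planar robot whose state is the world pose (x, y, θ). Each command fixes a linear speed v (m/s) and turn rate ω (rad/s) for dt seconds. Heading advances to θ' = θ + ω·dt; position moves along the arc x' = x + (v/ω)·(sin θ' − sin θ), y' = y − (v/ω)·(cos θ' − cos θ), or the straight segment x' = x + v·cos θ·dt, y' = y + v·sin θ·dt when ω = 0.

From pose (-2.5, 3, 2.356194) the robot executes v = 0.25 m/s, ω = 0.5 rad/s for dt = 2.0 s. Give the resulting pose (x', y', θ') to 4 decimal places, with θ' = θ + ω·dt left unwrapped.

(-2.9600, 3.1350, 3.3562)

θ' = 2.3562 + 0.5·2.0 = 3.3562
R = v/ω = 0.25/0.5 = 0.5000
x' = -2.5 + 0.5000·(sin 3.3562 − sin 2.3562) = -2.9600
y' = 3 − 0.5000·(cos 3.3562 − cos 2.3562) = 3.1350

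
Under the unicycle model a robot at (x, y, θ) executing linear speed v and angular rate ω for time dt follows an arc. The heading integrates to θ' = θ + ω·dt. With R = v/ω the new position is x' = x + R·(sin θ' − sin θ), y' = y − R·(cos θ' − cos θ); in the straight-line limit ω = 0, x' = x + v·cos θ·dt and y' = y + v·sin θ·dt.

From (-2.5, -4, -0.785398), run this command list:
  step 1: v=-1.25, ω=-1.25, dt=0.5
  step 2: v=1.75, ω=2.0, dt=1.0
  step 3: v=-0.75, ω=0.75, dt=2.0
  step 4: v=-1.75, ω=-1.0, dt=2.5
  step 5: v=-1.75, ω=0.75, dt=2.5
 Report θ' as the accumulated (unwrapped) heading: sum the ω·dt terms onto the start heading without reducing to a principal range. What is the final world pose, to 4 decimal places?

step 1: θ'=-1.4104 (R=1.0000) → pose (-2.7801, -3.4526, -1.4104)
step 2: θ'=0.5896 (R=0.8750) → pose (-1.4298, -4.0401, 0.5896)
step 3: θ'=2.0896 (R=-1.0000) → pose (-1.7421, -5.3671, 2.0896)
step 4: θ'=-0.4104 (R=1.7500) → pose (-3.9601, -7.8395, -0.4104)
step 5: θ'=1.4646 (R=-2.3333) → pose (-7.2112, -9.7318, 1.4646)

(-7.2112, -9.7318, 1.4646)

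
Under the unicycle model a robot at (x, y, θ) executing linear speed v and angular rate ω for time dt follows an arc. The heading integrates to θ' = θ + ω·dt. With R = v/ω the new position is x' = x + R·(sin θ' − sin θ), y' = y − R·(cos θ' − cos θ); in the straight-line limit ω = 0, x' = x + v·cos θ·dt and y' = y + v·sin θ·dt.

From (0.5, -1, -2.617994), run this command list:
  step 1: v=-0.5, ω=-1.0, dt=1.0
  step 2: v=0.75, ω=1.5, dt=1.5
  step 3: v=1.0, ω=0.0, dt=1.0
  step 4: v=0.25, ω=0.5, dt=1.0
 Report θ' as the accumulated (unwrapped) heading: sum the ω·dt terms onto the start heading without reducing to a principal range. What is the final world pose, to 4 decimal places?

(0.5699, -2.7357, -0.8680)

step 1: θ'=-3.6180 (R=0.5000) → pose (0.9793, -0.9887, -3.6180)
step 2: θ'=-1.3680 (R=0.5000) → pose (0.2602, -1.5337, -1.3680)
step 3: θ'=-1.3680 (straight) → pose (0.4617, -2.5132, -1.3680)
step 4: θ'=-0.8680 (R=0.5000) → pose (0.5699, -2.7357, -0.8680)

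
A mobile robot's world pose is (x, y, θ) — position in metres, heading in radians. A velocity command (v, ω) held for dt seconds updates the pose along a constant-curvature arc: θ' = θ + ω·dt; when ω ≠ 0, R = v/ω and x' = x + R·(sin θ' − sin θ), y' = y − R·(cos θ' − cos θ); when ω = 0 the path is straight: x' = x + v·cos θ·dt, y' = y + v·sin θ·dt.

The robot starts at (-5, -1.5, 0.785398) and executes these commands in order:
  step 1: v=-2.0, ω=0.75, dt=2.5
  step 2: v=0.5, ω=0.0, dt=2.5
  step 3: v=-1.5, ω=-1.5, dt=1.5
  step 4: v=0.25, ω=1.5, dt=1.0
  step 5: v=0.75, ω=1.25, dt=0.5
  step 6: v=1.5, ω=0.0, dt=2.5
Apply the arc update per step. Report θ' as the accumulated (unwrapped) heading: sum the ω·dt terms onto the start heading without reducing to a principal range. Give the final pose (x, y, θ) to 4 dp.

step 1: θ'=2.6604 (R=-2.6667) → pose (-4.3486, -5.7495, 2.6604)
step 2: θ'=2.6604 (straight) → pose (-5.4567, -5.1709, 2.6604)
step 3: θ'=0.4104 (R=1.0000) → pose (-5.5205, -6.9743, 0.4104)
step 4: θ'=1.9104 (R=0.1667) → pose (-5.4299, -6.7660, 1.9104)
step 5: θ'=2.5354 (R=0.6000) → pose (-5.6538, -6.4728, 2.5354)
step 6: θ'=2.5354 (straight) → pose (-8.7356, -4.3362, 2.5354)

(-8.7356, -4.3362, 2.5354)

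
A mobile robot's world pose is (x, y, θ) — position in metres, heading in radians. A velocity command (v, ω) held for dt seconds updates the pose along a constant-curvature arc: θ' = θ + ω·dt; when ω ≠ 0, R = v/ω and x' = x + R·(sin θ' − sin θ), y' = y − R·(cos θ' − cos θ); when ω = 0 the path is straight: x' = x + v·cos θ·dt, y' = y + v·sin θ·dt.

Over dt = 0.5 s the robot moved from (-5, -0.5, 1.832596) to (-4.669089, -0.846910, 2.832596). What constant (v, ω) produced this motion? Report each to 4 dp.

v = -1.0000, ω = 2.0000

Δθ = 2.832596 − 1.832596 = 1.000000
ω = Δθ/dt = 1.000000/0.5 = 2.0000
R = −Δy/(cos θ' − cos θ) = -0.5000
v = R·ω = -0.5000·2.0000 = -1.0000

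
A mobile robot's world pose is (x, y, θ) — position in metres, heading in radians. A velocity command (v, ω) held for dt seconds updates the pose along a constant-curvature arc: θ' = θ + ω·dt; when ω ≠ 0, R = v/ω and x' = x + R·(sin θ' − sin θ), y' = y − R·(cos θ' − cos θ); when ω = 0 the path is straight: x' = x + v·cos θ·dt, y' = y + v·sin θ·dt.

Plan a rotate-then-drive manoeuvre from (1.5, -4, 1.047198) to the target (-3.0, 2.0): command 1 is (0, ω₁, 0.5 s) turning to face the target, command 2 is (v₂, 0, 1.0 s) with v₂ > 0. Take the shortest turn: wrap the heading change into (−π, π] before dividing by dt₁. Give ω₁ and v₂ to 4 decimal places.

ω₁ = 2.3342, v₂ = 7.5000

heading to target = atan2(2−-4, -3−1.5) = 2.2143
Δθ = wrap(2.2143 − 1.0472) = 1.1671; ω₁ = Δθ/dt₁ = 2.3342
distance = √((-3−1.5)² + (2−-4)²) = 7.5000; v₂ = distance/dt₂ = 7.5000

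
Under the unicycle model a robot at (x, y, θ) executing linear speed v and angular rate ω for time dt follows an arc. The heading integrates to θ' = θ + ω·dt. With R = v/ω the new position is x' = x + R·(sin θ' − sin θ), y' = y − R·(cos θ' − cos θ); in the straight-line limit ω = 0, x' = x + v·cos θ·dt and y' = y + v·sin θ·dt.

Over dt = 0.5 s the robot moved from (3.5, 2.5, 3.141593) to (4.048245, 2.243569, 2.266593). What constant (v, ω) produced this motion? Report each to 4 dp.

Δθ = 2.266593 − 3.141593 = -0.875000
ω = Δθ/dt = -0.875000/0.5 = -1.7500
R = Δx/(sin θ' − sin θ) = 0.7143
v = R·ω = 0.7143·-1.7500 = -1.2500

v = -1.2500, ω = -1.7500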